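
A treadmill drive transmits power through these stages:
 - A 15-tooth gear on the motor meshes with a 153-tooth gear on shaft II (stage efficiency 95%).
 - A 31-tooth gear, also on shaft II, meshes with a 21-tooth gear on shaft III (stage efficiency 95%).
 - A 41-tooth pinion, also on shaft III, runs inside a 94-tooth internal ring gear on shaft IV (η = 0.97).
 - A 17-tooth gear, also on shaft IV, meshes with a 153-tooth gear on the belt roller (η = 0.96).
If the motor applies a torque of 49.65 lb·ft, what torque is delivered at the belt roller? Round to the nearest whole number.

5949 lb·ft

After the gear mesh (153/15): 49.65 × 10.2 × 0.95 = 481.11 lb·ft
After the gear mesh (21/31): 481.11 × 0.67742 × 0.95 = 309.62 lb·ft
After the internal gear (94/41): 309.62 × 2.2927 × 0.97 = 688.56 lb·ft
After the gear mesh (153/17): 688.56 × 9 × 0.96 = 5949.1 lb·ft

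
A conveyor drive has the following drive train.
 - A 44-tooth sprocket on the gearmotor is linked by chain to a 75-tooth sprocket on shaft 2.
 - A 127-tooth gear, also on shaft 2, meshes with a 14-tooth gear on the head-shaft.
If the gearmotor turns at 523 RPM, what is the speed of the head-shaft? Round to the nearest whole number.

2783 RPM

Chain: ratio = 75/44 = 1.7045, so shaft 2 turns at 523 / 1.7045 = 306.83 RPM.
Gear mesh: ratio = 14/127 = 0.11024, so the head-shaft turns at 306.83 / 0.11024 = 2783.4 RPM.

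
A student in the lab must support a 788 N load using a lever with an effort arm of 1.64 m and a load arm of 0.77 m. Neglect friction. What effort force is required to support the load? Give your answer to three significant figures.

370 N

Lever MA = effort arm / load arm = 1.64/0.77 = 2.1299.
Effort = load / MA = 788 / 2.1299 = 369.98 N.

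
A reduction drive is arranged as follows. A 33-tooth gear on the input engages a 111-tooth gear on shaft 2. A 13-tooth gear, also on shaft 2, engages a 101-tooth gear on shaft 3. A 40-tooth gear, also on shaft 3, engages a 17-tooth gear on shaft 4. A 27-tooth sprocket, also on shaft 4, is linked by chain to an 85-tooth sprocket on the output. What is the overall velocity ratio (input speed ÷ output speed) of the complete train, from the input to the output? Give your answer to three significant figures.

35.0

Each stage contributes driven/driver: gear mesh 111/33 = 3.3636, gear mesh 101/13 = 7.7692, gear mesh 17/40 = 0.425, chain 85/27 = 3.1481.
Overall: 3.3636 × 7.7692 × 0.425 × 3.1481 = 34.965.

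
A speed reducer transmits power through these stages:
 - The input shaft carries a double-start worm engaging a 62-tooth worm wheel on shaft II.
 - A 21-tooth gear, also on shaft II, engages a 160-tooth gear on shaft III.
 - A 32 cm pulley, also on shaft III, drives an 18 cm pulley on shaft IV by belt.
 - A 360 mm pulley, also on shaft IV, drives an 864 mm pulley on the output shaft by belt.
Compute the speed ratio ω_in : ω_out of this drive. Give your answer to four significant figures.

Each stage contributes driven/driver: worm 62/2 = 31, gear mesh 160/21 = 7.619, belt 18/32 = 0.5625, belt 864/360 = 2.4.
Overall: 31 × 7.619 × 0.5625 × 2.4 = 318.86.

318.9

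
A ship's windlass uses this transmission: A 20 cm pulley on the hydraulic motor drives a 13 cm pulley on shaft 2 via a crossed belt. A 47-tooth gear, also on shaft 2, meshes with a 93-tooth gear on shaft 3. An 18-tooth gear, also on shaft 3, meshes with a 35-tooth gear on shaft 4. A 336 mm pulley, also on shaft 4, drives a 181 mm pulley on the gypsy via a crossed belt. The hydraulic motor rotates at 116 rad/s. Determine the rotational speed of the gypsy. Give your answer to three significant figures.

belt 13/20 = 0.65 → 116/0.65 = 178.46 rad/s
gear mesh 93/47 = 1.9787 → 178.46/1.9787 = 90.19 rad/s
gear mesh 35/18 = 1.9444 → 90.19/1.9444 = 46.384 rad/s
belt 181/336 = 0.53869 → 46.384/0.53869 = 86.104 rad/s

86.1 rad/s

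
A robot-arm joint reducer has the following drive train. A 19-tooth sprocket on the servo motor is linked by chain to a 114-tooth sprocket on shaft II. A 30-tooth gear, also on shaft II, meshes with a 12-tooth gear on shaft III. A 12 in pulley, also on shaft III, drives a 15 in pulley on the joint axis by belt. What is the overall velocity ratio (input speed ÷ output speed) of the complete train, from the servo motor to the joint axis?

3

Each stage contributes driven/driver: chain 114/19 = 6, gear mesh 12/30 = 0.4, belt 15/12 = 1.25.
Overall: 6 × 0.4 × 1.25 = 3.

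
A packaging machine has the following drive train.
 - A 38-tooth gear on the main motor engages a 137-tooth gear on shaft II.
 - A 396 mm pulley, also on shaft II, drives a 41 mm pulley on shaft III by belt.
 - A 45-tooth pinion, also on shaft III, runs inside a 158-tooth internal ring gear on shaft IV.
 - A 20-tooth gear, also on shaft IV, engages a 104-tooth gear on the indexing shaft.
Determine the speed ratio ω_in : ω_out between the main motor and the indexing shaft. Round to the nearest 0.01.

6.82

Each stage contributes driven/driver: gear mesh 137/38 = 3.6053, belt 41/396 = 0.10354, internal gear 158/45 = 3.5111, gear mesh 104/20 = 5.2.
Overall: 3.6053 × 0.10354 × 3.5111 × 5.2 = 6.8151.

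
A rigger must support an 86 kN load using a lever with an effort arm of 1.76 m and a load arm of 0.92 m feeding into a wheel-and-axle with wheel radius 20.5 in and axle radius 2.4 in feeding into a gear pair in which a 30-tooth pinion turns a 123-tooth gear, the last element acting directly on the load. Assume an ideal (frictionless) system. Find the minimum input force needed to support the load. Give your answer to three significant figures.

1.28 kN

Lever MA = effort arm / load arm = 1.76/0.92 = 1.913.
Wheel-and-axle MA = R/r = 20.5/2.4 = 8.5417.
Gear pair MA = 123/30 = 4.1.
Combined ideal MA = 1.913 × 8.5417 × 4.1 = 66.996.
Effort = load / MA = 86 / 66.996 = 1.2837 kN.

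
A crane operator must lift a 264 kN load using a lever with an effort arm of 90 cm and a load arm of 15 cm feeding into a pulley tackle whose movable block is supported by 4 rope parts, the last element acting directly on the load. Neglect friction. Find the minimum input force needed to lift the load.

11 kN

Lever MA = effort arm / load arm = 90/15 = 6.
Block-and-tackle MA = number of supporting rope parts = 4.
Combined ideal MA = 6 × 4 = 24.
Effort = load / MA = 264 / 24 = 11 kN.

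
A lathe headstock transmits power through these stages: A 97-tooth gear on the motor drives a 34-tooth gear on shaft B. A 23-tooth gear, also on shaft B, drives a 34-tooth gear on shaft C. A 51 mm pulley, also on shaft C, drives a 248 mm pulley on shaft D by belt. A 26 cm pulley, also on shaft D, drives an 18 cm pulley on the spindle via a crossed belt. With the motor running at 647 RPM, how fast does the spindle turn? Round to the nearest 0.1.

gear mesh 34/97 = 0.35052 → 647/0.35052 = 1845.9 RPM
gear mesh 34/23 = 1.4783 → 1845.9/1.4783 = 1248.7 RPM
belt 248/51 = 4.8627 → 1248.7/4.8627 = 256.78 RPM
belt 18/26 = 0.69231 → 256.78/0.69231 = 370.91 RPM

370.9 RPM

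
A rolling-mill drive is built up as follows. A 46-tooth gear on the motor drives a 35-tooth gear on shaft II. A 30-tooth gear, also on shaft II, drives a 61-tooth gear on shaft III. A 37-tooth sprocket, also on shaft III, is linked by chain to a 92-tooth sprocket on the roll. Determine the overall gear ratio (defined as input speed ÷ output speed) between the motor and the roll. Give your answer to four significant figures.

3.847

Each stage contributes driven/driver: gear mesh 35/46 = 0.76087, gear mesh 61/30 = 2.0333, chain 92/37 = 2.4865.
Overall: 0.76087 × 2.0333 × 2.4865 = 3.8468.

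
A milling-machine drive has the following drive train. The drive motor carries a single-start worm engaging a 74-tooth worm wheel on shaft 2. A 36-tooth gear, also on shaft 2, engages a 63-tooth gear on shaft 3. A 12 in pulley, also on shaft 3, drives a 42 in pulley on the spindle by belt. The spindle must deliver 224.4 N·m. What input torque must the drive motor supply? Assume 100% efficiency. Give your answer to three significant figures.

Overall ratio R = 74 × 1.75 × 3.5 = 453.25.
Input torque = output torque / R = 224.4 / 453.25 = 0.49509 N·m.

0.495 N·m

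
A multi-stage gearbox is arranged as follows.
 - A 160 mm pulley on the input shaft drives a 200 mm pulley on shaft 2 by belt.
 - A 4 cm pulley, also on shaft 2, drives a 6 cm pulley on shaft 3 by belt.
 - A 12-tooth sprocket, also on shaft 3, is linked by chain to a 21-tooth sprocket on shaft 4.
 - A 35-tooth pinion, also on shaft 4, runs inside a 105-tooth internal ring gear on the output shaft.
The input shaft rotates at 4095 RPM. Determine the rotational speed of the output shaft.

416 RPM

Belt: ratio = 200/160 = 1.25, so shaft 2 turns at 4095 / 1.25 = 3276 RPM.
Belt: ratio = 6/4 = 1.5, so shaft 3 turns at 3276 / 1.5 = 2184 RPM.
Chain: ratio = 21/12 = 1.75, so shaft 4 turns at 2184 / 1.75 = 1248 RPM.
Internal gear: ratio = 105/35 = 3, so the output shaft turns at 1248 / 3 = 416 RPM.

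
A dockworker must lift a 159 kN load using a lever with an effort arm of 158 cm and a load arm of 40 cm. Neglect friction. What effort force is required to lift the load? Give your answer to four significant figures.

Lever MA = effort arm / load arm = 158/40 = 3.95.
Effort = load / MA = 159 / 3.95 = 40.253 kN.

40.25 kN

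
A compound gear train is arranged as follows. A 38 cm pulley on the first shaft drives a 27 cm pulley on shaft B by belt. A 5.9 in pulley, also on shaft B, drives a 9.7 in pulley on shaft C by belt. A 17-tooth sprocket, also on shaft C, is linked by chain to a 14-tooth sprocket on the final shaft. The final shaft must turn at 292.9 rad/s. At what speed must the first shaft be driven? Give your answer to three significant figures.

Overall ratio R = 0.71053 × 1.6441 × 0.82353 = 0.96201.
Required input speed = output speed × R = 292.9 × 0.96201 = 281.77 rad/s.

282 rad/s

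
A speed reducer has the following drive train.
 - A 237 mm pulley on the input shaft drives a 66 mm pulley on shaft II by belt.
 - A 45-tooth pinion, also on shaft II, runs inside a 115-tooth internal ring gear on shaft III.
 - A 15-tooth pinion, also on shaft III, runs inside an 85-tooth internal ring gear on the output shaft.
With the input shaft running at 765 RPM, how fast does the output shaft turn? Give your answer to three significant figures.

190 RPM

belt 66/237 = 0.27848 → 765/0.27848 = 2747 RPM
internal gear 115/45 = 2.5556 → 2747/2.5556 = 1074.9 RPM
internal gear 85/15 = 5.6667 → 1074.9/5.6667 = 189.69 RPM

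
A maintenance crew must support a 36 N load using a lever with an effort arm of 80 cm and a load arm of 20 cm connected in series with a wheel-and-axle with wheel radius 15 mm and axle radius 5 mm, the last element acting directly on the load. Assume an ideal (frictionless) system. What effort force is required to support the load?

Lever MA = effort arm / load arm = 80/20 = 4.
Wheel-and-axle MA = R/r = 15/5 = 3.
Combined ideal MA = 4 × 3 = 12.
Effort = load / MA = 36 / 12 = 3 N.

3 N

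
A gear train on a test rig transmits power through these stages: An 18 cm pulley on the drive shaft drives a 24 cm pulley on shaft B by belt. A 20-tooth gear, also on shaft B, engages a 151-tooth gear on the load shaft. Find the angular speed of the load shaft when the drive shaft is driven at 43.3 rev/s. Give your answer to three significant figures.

4.30 rev/s

Belt: ratio = 24/18 = 1.3333, so shaft B turns at 43.3 / 1.3333 = 32.475 rev/s.
Gear mesh: ratio = 151/20 = 7.55, so the load shaft turns at 32.475 / 7.55 = 4.3013 rev/s.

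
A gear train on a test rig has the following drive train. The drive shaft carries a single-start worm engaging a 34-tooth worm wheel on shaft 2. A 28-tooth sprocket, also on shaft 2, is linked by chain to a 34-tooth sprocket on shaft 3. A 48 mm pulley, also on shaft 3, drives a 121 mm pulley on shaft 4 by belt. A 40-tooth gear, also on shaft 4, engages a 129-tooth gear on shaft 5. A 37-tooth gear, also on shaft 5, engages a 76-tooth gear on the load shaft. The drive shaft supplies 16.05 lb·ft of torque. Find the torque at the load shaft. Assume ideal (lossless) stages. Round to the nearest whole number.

After the worm (34/1): 16.05 × 34 = 545.7 lb·ft
After the chain (34/28): 545.7 × 1.2143 = 662.64 lb·ft
After the belt (121/48): 662.64 × 2.5208 = 1670.4 lb·ft
After the gear mesh (129/40): 1670.4 × 3.225 = 5387 lb·ft
After the gear mesh (76/37): 5387 × 2.0541 = 11065 lb·ft

11065 lb·ft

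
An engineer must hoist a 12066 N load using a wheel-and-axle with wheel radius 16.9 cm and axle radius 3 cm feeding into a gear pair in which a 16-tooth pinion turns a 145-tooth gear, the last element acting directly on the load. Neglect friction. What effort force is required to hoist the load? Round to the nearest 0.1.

236.3 N

Wheel-and-axle MA = R/r = 16.9/3 = 5.6333.
Gear pair MA = 145/16 = 9.0625.
Combined ideal MA = 5.6333 × 9.0625 = 51.052.
Effort = load / MA = 12066 / 51.052 = 236.35 N.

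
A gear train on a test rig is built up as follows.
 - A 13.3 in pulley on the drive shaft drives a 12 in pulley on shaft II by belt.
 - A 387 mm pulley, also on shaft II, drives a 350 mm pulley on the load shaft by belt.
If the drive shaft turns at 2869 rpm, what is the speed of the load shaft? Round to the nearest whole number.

belt 12/13.3 = 0.90226 → 2869/0.90226 = 3179.8 rpm
belt 350/387 = 0.90439 → 3179.8/0.90439 = 3516 rpm

3516 rpm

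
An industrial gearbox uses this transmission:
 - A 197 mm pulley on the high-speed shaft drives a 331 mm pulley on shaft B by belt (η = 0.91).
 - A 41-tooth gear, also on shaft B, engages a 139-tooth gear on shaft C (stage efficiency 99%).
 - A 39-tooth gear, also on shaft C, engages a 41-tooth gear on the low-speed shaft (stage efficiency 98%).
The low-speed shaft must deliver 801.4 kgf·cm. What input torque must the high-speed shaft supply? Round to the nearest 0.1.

151.6 kgf·cm

Overall ratio R = 1.6802 × 3.3902 × 1.0513 = 5.9884; overall efficiency η = 0.91 × 0.99 × 0.98 = 0.8829.
Input torque = output torque / (R × η) = 801.4 / (5.9884 × 0.8829) = 151.58 kgf·cm.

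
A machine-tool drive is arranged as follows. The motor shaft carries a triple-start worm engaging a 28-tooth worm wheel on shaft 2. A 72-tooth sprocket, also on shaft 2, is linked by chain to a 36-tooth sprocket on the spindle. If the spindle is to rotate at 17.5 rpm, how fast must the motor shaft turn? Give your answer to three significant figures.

81.7 rpm

Overall ratio R = 9.3333 × 0.5 = 4.6667.
Required input speed = output speed × R = 17.5 × 4.6667 = 81.667 rpm.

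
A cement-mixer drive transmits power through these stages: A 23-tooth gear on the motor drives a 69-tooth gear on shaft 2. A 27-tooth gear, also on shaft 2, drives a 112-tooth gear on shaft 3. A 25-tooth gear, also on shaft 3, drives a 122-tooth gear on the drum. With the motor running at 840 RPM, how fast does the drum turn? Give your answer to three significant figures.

13.8 RPM

Gear mesh: ratio = 69/23 = 3, so shaft 2 turns at 840 / 3 = 280 RPM.
Gear mesh: ratio = 112/27 = 4.1481, so shaft 3 turns at 280 / 4.1481 = 67.5 RPM.
Gear mesh: ratio = 122/25 = 4.88, so the drum turns at 67.5 / 4.88 = 13.832 RPM.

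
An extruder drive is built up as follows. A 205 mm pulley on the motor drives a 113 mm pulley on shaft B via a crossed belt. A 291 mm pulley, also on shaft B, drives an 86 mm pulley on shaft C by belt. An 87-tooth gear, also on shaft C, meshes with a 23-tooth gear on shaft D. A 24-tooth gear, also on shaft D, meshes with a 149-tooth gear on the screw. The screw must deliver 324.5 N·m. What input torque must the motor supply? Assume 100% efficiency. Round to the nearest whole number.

1214 N·m

Overall ratio R = 0.55122 × 0.29553 × 0.26437 × 6.2083 = 0.26737.
Input torque = output torque / R = 324.5 / 0.26737 = 1213.7 N·m.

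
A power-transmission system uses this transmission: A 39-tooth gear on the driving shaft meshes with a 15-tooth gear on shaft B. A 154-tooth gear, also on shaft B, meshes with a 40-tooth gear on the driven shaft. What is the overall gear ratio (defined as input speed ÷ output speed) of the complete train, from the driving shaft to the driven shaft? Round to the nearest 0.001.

0.100

Each stage contributes driven/driver: gear mesh 15/39 = 0.38462, gear mesh 40/154 = 0.25974.
Overall: 0.38462 × 0.25974 = 0.0999.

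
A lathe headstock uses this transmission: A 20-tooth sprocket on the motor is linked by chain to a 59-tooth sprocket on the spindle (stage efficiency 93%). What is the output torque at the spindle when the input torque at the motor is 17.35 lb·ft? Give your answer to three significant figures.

47.6 lb·ft

After the chain (59/20): 17.35 × 2.95 × 0.93 = 47.6 lb·ft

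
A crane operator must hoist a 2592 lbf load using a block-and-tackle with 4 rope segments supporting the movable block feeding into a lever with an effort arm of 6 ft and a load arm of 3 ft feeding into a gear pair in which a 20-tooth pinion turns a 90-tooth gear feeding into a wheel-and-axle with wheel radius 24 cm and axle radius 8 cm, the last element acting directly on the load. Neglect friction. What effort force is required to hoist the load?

Block-and-tackle MA = number of supporting rope parts = 4.
Lever MA = effort arm / load arm = 6/3 = 2.
Gear pair MA = 90/20 = 4.5.
Wheel-and-axle MA = R/r = 24/8 = 3.
Combined ideal MA = 4 × 2 × 4.5 × 3 = 108.
Effort = load / MA = 2592 / 108 = 24 lbf.

24 lbf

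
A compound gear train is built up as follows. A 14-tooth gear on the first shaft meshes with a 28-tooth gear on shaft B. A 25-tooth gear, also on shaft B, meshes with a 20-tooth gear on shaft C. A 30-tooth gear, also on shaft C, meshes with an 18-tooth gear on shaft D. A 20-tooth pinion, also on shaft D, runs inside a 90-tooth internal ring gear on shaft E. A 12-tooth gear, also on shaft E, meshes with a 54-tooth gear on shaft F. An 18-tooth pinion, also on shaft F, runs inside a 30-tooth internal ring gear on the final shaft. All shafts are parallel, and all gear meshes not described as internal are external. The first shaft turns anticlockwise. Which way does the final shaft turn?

the first shaft → shaft B: external mesh, 1 reversal → CW.
shaft B → shaft C: external mesh, 1 reversal → CCW.
shaft C → shaft D: external mesh, 1 reversal → CW.
shaft D → shaft E: internal mesh, same direction → CW.
shaft E → shaft F: external mesh, 1 reversal → CCW.
shaft F → the final shaft: internal mesh, same direction → CCW.
4 reversals in total — an even number — so the final shaft turns the same way as the first shaft.

anticlockwise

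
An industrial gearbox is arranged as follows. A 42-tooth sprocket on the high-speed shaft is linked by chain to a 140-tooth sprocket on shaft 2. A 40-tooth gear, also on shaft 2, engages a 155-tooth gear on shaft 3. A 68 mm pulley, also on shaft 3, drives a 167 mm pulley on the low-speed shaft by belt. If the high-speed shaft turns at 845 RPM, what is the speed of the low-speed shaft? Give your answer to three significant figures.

the high-speed shaft → shaft 2 (chain, 140/42): 845 ÷ 3.3333 = 253.5 RPM
shaft 2 → shaft 3 (gear mesh, 155/40): 253.5 ÷ 3.875 = 65.419 RPM
shaft 3 → the low-speed shaft (belt, 167/68): 65.419 ÷ 2.4559 = 26.638 RPM

26.6 RPM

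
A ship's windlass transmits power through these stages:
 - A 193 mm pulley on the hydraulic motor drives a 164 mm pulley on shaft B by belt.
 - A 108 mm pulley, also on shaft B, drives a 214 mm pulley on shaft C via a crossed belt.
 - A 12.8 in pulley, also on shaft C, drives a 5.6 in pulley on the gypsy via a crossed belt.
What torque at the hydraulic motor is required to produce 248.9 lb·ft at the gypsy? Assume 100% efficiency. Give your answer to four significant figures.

Overall ratio R = 0.84974 × 1.9815 × 0.4375 = 0.73664.
Input torque = output torque / R = 248.9 / 0.73664 = 337.89 lb·ft.

337.9 lb·ft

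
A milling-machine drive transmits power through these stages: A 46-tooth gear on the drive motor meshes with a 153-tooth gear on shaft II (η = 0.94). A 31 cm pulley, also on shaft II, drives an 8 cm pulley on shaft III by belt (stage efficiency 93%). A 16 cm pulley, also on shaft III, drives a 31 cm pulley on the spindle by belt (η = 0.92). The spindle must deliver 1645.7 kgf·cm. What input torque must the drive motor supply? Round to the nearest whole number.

1230 kgf·cm

Overall ratio R = 3.3261 × 0.25806 × 1.9375 = 1.663; overall efficiency η = 0.94 × 0.93 × 0.92 = 0.8043.
Input torque = output torque / (R × η) = 1645.7 / (1.663 × 0.8043) = 1230.4 kgf·cm.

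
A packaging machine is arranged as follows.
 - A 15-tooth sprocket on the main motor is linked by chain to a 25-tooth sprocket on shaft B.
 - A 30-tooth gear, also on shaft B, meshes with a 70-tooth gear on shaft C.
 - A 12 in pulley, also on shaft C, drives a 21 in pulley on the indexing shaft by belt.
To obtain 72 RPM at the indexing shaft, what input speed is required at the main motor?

490 RPM

Overall ratio R = 1.6667 × 2.3333 × 1.75 = 6.8056.
Required input speed = output speed × R = 72 × 6.8056 = 490 RPM.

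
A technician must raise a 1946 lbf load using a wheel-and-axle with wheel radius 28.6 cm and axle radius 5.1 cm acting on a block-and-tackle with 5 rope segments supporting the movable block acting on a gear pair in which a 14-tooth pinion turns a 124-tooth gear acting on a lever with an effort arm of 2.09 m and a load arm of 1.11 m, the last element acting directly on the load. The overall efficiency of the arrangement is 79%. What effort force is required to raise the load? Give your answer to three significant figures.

Wheel-and-axle MA = R/r = 28.6/5.1 = 5.6078.
Block-and-tackle MA = number of supporting rope parts = 5.
Gear pair MA = 124/14 = 8.8571.
Lever MA = effort arm / load arm = 2.09/1.11 = 1.8829.
Combined ideal MA = 5.6078 × 5 × 8.8571 × 1.8829 = 467.61.
Actual MA = 467.61 × 0.79 = 369.41.
Effort = load / actual MA = 1946 / 369.41 = 5.2678 lbf.

5.27 lbf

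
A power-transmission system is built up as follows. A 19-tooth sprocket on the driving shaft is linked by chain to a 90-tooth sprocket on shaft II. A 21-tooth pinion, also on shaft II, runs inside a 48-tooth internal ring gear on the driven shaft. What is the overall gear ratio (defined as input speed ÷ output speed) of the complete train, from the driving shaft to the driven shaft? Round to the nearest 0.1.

10.8

Each stage contributes driven/driver: chain 90/19 = 4.7368, internal gear 48/21 = 2.2857.
Overall: 4.7368 × 2.2857 = 10.827.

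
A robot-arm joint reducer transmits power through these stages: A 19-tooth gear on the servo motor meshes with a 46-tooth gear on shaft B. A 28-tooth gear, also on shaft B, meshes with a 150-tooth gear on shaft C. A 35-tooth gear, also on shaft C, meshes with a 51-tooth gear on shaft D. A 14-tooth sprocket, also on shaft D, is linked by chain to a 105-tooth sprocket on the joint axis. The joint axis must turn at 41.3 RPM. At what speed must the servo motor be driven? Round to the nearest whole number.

Overall ratio R = 2.4211 × 5.3571 × 1.4571 × 7.5 = 141.74.
Required input speed = output speed × R = 41.3 × 141.74 = 5854 RPM.

5854 RPM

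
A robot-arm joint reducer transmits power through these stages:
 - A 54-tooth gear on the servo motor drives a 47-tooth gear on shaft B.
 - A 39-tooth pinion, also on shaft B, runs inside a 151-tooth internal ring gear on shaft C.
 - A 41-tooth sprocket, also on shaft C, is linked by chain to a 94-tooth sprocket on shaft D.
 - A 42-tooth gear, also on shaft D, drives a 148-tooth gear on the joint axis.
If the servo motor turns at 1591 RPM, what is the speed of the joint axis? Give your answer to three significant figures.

58.4 RPM

Gear mesh: ratio = 47/54 = 0.87037, so shaft B turns at 1591 / 0.87037 = 1828 RPM.
Internal gear: ratio = 151/39 = 3.8718, so shaft C turns at 1828 / 3.8718 = 472.12 RPM.
Chain: ratio = 94/41 = 2.2927, so shaft D turns at 472.12 / 2.2927 = 205.93 RPM.
Gear mesh: ratio = 148/42 = 3.5238, so the joint axis turns at 205.93 / 3.5238 = 58.438 RPM.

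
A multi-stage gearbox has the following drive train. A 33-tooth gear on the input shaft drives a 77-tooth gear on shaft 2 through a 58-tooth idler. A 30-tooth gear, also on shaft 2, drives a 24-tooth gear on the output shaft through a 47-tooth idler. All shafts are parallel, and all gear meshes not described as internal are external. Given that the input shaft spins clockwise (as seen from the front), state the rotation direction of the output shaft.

the input shaft → shaft 2: driver → idler → driven is 2 external meshes, 2 reversals → CW.
shaft 2 → the output shaft: driver → idler → driven is 2 external meshes, 2 reversals → CW.
4 reversals in total — an even number — so the output shaft turns the same way as the input shaft.

clockwise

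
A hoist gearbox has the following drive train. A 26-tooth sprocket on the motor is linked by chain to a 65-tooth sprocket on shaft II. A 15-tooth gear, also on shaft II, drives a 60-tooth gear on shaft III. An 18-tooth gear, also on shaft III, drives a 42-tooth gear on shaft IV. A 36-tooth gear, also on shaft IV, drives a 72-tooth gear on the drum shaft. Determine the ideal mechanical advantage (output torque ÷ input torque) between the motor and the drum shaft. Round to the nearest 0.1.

Each stage contributes driven/driver: chain 65/26 = 2.5, gear mesh 60/15 = 4, gear mesh 42/18 = 2.3333, gear mesh 72/36 = 2.
Overall: 2.5 × 4 × 2.3333 × 2 = 46.667.

46.7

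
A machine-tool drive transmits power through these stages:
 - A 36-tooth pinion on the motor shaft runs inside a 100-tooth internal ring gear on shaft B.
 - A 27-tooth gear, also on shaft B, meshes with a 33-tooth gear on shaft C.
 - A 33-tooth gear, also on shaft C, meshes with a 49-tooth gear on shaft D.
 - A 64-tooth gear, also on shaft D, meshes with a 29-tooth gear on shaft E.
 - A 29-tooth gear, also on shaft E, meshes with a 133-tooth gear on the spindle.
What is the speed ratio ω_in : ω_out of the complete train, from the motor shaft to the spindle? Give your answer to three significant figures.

10.5

Each stage contributes driven/driver: internal gear 100/36 = 2.7778, gear mesh 33/27 = 1.2222, gear mesh 49/33 = 1.4848, gear mesh 29/64 = 0.45312, gear mesh 133/29 = 4.5862.
Overall: 2.7778 × 1.2222 × 1.4848 × 0.45312 × 4.5862 = 10.476.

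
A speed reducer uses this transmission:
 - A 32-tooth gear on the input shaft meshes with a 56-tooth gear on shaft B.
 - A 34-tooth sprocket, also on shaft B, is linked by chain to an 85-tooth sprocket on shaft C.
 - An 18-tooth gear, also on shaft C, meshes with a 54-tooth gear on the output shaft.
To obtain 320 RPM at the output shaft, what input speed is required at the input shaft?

4200 RPM

Overall ratio R = 1.75 × 2.5 × 3 = 13.125.
Required input speed = output speed × R = 320 × 13.125 = 4200 RPM.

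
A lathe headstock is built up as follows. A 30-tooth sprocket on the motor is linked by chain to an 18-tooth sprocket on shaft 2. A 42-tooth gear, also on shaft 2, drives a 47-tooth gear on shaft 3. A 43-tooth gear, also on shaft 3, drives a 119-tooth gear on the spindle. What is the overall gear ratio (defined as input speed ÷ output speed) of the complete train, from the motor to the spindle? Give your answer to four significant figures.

1.858

Each stage contributes driven/driver: chain 18/30 = 0.6, gear mesh 47/42 = 1.119, gear mesh 119/43 = 2.7674.
Overall: 0.6 × 1.119 × 2.7674 = 1.8581.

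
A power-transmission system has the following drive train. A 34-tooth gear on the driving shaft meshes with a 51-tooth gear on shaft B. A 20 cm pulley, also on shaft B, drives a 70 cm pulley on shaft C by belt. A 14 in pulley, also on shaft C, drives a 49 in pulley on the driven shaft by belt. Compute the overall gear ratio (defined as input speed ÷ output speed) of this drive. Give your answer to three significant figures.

Each stage contributes driven/driver: gear mesh 51/34 = 1.5, belt 70/20 = 3.5, belt 49/14 = 3.5.
Overall: 1.5 × 3.5 × 3.5 = 18.375.

18.4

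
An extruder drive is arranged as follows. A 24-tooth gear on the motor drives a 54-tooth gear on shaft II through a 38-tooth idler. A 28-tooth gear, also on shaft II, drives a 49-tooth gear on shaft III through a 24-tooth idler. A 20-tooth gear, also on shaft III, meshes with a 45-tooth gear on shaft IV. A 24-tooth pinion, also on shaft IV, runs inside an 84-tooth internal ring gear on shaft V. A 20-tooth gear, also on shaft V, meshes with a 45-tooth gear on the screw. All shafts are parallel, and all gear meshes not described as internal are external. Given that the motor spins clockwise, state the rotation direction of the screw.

clockwise

the motor → shaft II: driver → idler → driven is 2 external meshes, 2 reversals → CW.
shaft II → shaft III: driver → idler → driven is 2 external meshes, 2 reversals → CW.
shaft III → shaft IV: external mesh, 1 reversal → CCW.
shaft IV → shaft V: internal mesh, same direction → CCW.
shaft V → the screw: external mesh, 1 reversal → CW.
6 reversals in total — an even number — so the screw turns the same way as the motor.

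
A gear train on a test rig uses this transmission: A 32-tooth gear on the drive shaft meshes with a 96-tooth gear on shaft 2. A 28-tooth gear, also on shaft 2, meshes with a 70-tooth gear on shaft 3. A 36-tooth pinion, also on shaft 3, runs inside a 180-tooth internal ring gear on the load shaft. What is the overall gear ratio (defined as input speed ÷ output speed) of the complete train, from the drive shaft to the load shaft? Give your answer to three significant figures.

Each stage contributes driven/driver: gear mesh 96/32 = 3, gear mesh 70/28 = 2.5, internal gear 180/36 = 5.
Overall: 3 × 2.5 × 5 = 37.5.

37.5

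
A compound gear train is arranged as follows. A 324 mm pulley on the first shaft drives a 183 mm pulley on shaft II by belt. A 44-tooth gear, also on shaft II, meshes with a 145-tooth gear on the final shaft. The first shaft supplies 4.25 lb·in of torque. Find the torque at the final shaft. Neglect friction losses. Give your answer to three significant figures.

7.91 lb·in

After the belt (183/324): 4.25 × 0.56481 = 2.4005 lb·in
After the gear mesh (145/44): 2.4005 × 3.2955 = 7.9106 lb·in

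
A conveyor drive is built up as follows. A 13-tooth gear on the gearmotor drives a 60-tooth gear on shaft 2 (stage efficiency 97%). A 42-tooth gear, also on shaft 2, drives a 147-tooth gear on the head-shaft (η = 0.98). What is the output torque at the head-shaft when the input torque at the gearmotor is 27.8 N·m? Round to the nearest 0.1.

Gear mesh: ratio = 60/13 = 4.6154; torque at shaft 2 = 27.8 × 4.6154 × 0.97 = 124.46 N·m.
Gear mesh: ratio = 147/42 = 3.5; torque at the head-shaft = 124.46 × 3.5 × 0.98 = 426.89 N·m.

426.9 N·m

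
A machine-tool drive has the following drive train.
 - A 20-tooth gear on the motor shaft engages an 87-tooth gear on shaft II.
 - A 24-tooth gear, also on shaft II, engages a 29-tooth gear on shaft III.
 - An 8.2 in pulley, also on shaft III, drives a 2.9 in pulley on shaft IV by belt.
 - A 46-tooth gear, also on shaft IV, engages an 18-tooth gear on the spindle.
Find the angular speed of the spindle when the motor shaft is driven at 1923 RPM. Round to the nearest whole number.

Gear mesh: ratio = 87/20 = 4.35, so shaft II turns at 1923 / 4.35 = 442.07 RPM.
Gear mesh: ratio = 29/24 = 1.2083, so shaft III turns at 442.07 / 1.2083 = 365.85 RPM.
Belt: ratio = 2.9/8.2 = 0.35366, so shaft IV turns at 365.85 / 0.35366 = 1034.5 RPM.
Gear mesh: ratio = 18/46 = 0.3913, so the spindle turns at 1034.5 / 0.3913 = 2643.7 RPM.

2644 RPM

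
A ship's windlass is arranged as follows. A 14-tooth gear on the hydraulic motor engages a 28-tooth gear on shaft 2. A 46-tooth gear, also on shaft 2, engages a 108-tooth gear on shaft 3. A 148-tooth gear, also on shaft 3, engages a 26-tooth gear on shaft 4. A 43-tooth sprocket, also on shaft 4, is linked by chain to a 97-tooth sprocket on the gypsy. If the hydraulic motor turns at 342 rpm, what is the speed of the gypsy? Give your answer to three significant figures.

184 rpm

Gear mesh: ratio = 28/14 = 2, so shaft 2 turns at 342 / 2 = 171 rpm.
Gear mesh: ratio = 108/46 = 2.3478, so shaft 3 turns at 171 / 2.3478 = 72.833 rpm.
Gear mesh: ratio = 26/148 = 0.17568, so shaft 4 turns at 72.833 / 0.17568 = 414.59 rpm.
Chain: ratio = 97/43 = 2.2558, so the gypsy turns at 414.59 / 2.2558 = 183.79 rpm.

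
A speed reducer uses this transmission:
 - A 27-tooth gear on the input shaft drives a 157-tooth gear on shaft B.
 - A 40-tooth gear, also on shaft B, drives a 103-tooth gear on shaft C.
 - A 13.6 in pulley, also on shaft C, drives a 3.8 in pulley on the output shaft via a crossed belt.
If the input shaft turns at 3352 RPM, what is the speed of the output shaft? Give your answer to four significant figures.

801.2 RPM

gear mesh 157/27 = 5.8148 → 3352/5.8148 = 576.46 RPM
gear mesh 103/40 = 2.575 → 576.46/2.575 = 223.87 RPM
belt 3.8/13.6 = 0.27941 → 223.87/0.27941 = 801.21 RPM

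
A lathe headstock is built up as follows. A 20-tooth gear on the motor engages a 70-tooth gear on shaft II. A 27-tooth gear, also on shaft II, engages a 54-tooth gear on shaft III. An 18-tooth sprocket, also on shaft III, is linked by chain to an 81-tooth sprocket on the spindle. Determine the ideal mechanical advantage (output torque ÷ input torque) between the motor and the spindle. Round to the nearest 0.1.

Each stage contributes driven/driver: gear mesh 70/20 = 3.5, gear mesh 54/27 = 2, chain 81/18 = 4.5.
Overall: 3.5 × 2 × 4.5 = 31.5.

31.5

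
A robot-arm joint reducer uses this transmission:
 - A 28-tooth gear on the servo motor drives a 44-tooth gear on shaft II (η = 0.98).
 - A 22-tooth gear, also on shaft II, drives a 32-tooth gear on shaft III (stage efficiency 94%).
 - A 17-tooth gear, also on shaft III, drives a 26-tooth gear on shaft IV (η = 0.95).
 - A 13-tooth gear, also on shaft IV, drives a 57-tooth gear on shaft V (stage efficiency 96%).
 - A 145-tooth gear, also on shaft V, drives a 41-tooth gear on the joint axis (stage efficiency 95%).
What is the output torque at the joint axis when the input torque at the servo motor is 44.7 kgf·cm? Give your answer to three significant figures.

gear mesh 44/28 = 1.5714 → τ = 44.7·1.5714·0.98 = 68.838 kgf·cm
gear mesh 32/22 = 1.4545 → τ = 68.838·1.4545·0.94 = 94.12 kgf·cm
gear mesh 26/17 = 1.5294 → τ = 94.12·1.5294·0.95 = 136.75 kgf·cm
gear mesh 57/13 = 4.3846 → τ = 136.75·4.3846·0.96 = 575.62 kgf·cm
gear mesh 41/145 = 0.28276 → τ = 575.62·0.28276·0.95 = 154.62 kgf·cm

155 kgf·cm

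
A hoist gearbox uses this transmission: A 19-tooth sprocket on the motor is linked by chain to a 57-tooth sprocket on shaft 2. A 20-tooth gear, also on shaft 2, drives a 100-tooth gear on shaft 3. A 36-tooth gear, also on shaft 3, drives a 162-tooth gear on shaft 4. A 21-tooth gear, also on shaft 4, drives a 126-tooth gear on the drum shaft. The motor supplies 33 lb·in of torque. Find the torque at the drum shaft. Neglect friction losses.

After the chain (57/19): 33 × 3 = 99 lb·in
After the gear mesh (100/20): 99 × 5 = 495 lb·in
After the gear mesh (162/36): 495 × 4.5 = 2227.5 lb·in
After the gear mesh (126/21): 2227.5 × 6 = 13365 lb·in

13365 lb·in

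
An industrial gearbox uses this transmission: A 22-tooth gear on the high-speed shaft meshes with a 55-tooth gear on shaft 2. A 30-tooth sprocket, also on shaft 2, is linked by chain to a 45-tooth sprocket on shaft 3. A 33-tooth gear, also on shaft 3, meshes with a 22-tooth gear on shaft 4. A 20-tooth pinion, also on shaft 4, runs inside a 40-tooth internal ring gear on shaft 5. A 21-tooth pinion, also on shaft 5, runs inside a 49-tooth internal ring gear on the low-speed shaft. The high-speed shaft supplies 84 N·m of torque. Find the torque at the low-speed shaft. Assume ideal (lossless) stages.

Gear mesh: ratio = 55/22 = 2.5; torque at shaft 2 = 84 × 2.5 = 210 N·m.
Chain: ratio = 45/30 = 1.5; torque at shaft 3 = 210 × 1.5 = 315 N·m.
Gear mesh: ratio = 22/33 = 0.66667; torque at shaft 4 = 315 × 0.66667 = 210 N·m.
Internal gear: ratio = 40/20 = 2; torque at shaft 5 = 210 × 2 = 420 N·m.
Internal gear: ratio = 49/21 = 2.3333; torque at the low-speed shaft = 420 × 2.3333 = 980 N·m.

980 N·m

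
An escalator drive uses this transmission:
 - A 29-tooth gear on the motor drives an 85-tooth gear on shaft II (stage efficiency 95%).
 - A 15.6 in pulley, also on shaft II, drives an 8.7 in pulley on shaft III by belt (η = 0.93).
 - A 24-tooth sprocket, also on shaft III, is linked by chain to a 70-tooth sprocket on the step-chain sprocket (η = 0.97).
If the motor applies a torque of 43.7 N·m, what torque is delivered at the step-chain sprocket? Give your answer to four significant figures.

178.6 N·m

gear mesh 85/29 = 2.931 → τ = 43.7·2.931·0.95 = 121.68 N·m
belt 8.7/15.6 = 0.55769 → τ = 121.68·0.55769·0.93 = 63.111 N·m
chain 70/24 = 2.9167 → τ = 63.111·2.9167·0.97 = 178.55 N·m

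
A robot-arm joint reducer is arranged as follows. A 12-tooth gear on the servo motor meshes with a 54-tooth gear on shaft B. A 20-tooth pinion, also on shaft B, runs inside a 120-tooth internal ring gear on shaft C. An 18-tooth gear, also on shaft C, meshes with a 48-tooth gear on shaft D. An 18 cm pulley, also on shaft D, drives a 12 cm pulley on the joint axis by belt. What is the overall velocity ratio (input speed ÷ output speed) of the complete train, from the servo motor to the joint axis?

48

Each stage contributes driven/driver: gear mesh 54/12 = 4.5, internal gear 120/20 = 6, gear mesh 48/18 = 2.6667, belt 12/18 = 0.66667.
Overall: 4.5 × 6 × 2.6667 × 0.66667 = 48.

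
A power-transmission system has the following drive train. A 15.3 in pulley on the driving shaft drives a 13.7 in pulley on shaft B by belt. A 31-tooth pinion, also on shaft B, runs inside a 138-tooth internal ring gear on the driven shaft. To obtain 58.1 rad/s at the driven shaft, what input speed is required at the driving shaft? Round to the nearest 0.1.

Overall ratio R = 0.89542 × 4.4516 = 3.9861.
Required input speed = output speed × R = 58.1 × 3.9861 = 231.59 rad/s.

231.6 rad/s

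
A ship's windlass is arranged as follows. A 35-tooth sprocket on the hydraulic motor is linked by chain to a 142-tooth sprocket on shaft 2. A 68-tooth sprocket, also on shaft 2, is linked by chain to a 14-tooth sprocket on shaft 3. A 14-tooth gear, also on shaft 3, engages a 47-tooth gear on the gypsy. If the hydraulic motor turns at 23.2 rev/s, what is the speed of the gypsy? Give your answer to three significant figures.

8.27 rev/s

chain 142/35 = 4.0571 → 23.2/4.0571 = 5.7183 rev/s
chain 14/68 = 0.20588 → 5.7183/0.20588 = 27.775 rev/s
gear mesh 47/14 = 3.3571 → 27.775/3.3571 = 8.2733 rev/s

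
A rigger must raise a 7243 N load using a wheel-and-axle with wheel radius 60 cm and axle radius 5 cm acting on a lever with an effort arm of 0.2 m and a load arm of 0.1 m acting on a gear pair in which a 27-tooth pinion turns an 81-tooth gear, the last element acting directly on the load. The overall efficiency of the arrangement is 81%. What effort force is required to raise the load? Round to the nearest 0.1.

Wheel-and-axle MA = R/r = 60/5 = 12.
Lever MA = effort arm / load arm = 0.2/0.1 = 2.
Gear pair MA = 81/27 = 3.
Combined ideal MA = 12 × 2 × 3 = 72.
Actual MA = 72 × 0.81 = 58.32.
Effort = load / actual MA = 7243 / 58.32 = 124.19 N.

124.2 N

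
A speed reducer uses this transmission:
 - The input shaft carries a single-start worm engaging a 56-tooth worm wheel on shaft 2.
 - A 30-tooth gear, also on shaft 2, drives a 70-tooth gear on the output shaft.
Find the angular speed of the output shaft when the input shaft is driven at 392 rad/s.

the input shaft → shaft 2 (worm, 56/1): 392 ÷ 56 = 7 rad/s
shaft 2 → the output shaft (gear mesh, 70/30): 7 ÷ 2.3333 = 3 rad/s

3 rad/s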